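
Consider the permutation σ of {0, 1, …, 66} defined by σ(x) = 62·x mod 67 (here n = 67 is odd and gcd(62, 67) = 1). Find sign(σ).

Trace 15: π^k(15) = [15, 59, 40, 1, 62, 25, 9] for k=0..6.
Cycle type of π: 11×6 + 1; total 7 cycles.
Σ(ℓ_i−1) = 67−7 = 60; sign = (−1)^60 = +1.
Via Zolotarev, sign(π_{62}) = (62|67) = +1.

+1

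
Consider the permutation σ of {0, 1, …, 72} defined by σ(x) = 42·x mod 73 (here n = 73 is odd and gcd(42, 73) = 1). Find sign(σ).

-1

Start at x=71: 71 → 62 → 49 → 14 → 4 → 22 → 48 → … (one orbit).
Cycle type of π: 72 + 1; total 2 cycles.
n − c = 73 − 2 = 71; sign = (−1)^71 = -1.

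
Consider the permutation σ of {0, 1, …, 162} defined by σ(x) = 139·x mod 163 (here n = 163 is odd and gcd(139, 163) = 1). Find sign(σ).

Orbit of 106 under x↦139x: [106, 64, 94, 26, 28, 143, 154]… (length divides ord_163(139)).
π_139 has 2 disjoint cycles with lengths [162, 1] on {0,…,162}.
2 cycles on 163: each ℓ→(−1)^(ℓ−1), product (−1)^161 = -1.
Zolotarev: (139|163) = -1, matching the cycle-count sign.

-1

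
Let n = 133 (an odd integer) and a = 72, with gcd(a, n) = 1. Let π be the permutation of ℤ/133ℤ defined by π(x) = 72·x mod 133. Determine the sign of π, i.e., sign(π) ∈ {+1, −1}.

-1

Start at x=116: 116 → 106 → 51 → 81 → 113 → 23 → 60 → … (one orbit).
Cycle type of π: 18×7 + 3×2 + 1; total 10 cycles.
sign(π) = (−1)^{n − #cycles} = (−1)^{133−10} = (−1)^123 = -1.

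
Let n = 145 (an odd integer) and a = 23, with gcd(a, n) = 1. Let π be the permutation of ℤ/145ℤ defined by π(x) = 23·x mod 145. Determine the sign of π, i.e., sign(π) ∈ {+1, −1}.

-1

Trace 111: π^k(111) = [111, 88, 139, 7, 16, 78, 54] for k=0..6.
10 cycles of lengths [28, 28, 28, 28, 7, 7, 7, 7, 4, 1].
10 cycles on 145: each ℓ→(−1)^(ℓ−1), product (−1)^135 = -1.
(23|145)_J = -1 (Zolotarev's lemma cross-check).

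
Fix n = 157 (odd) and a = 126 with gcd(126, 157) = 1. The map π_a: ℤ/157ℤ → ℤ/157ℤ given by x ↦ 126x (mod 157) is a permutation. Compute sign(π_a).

+1

Start at x=101: 101 → 9 → 35 → 14 → 37 → 109 → 75 → … (one orbit).
5 cycles of lengths [39, 39, 39, 39, 1].
157 − 5 = 152 transpositions; sign(π) = (−1)^152 = +1.
Via Zolotarev, sign(π_{126}) = (126|157) = +1.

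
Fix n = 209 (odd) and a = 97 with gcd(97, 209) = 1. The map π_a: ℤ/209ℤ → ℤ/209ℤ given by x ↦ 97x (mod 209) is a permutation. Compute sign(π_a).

Trace 203: π^k(203) = [203, 45, 185, 180, 113, 93, 34] for k=0..6.
Decompose π into cycles: lengths [90, 90, 18, 5, 5, 1] (6 cycles, including the fixed point 0).
Σ(ℓ_i−1) = 209−6 = 203; sign = (−1)^203 = -1.
Via Zolotarev, sign(π_{97}) = (97|209) = -1.

-1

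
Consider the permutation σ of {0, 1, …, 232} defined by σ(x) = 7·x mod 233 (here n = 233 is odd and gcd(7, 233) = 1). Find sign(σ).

+1

Trace 177: π^k(177) = [177, 74, 52, 131, 218, 128, 197] for k=0..6.
3 cycles of lengths [116, 116, 1].
sign(π) = (−1)^{n − #cycles} = (−1)^{233−3} = (−1)^230 = +1.
Zolotarev: (7|233) = +1, matching the cycle-count sign.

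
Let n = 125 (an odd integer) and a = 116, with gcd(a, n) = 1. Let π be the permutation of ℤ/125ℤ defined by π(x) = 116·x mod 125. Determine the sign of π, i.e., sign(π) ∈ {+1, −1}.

+1

Orbit of 36 under x↦116x: [36, 51, 41, 6, 71, 111, 1]… (length divides ord_125(116)).
Decompose π into cycles: lengths [25, 25, 25, 25, 5, 5, 5, 5, 1, 1, 1, 1, 1] (13 cycles, including the fixed point 0).
125 − 13 = 112 transpositions; sign(π) = (−1)^112 = +1.
Check: (116/125) = +1 by Zolotarev.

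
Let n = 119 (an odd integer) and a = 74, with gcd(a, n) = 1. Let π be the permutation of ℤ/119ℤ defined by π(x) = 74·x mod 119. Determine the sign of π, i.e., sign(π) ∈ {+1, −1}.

Start at x=116: 116 → 16 → 113 → 32 → 107 → 64 → 95 → … (one orbit).
π_74 has 6 disjoint cycles with lengths [48, 48, 16, 3, 3, 1] on {0,…,118}.
sign(π) = (−1)^{n − #cycles} = (−1)^{119−6} = (−1)^113 = -1.
Zolotarev: (74|119) = -1, matching the cycle-count sign.

-1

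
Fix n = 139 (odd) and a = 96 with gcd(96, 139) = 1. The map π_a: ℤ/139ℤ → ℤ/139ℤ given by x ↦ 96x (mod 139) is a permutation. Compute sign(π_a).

+1

Orbit of 42 under x↦96x: [42, 1, 96]… (length divides ord_139(96)).
Cycle lengths of π_96 on ℤ/139ℤ: [3, 3, 3, 3, 3, 3, 3, 3, 3, 3, 3, 3, 3, 3, 3, 3, 3, 3, 3, 3, 3, 3, 3, 3, 3, 3, 3, 3, 3, 3, 3, 3, 3, 3, 3, 3, 3, 3, 3, 3, 3, 3, 3, 3, 3, 3, 1]; 47 cycles in total.
139 − 47 = 92 transpositions; sign(π) = (−1)^92 = +1.
Via Zolotarev, sign(π_{96}) = (96|139) = +1.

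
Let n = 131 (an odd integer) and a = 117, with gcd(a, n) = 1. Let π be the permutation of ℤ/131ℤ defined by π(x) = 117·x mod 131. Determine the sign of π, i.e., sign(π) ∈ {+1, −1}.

+1

Trace 39: π^k(39) = [39, 109, 46, 11, 108, 60, 77] for k=0..6.
The orbit structure of x ↦ 117x mod 131: 3 orbits of sizes [65, 65, 1].
With 3 cycles on 131 points, sign = (−1)^{131−3} = +1.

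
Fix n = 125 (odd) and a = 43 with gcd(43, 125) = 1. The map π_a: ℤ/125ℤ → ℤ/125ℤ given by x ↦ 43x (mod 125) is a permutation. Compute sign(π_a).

-1

Trace 49: π^k(49) = [49, 107, 101, 93, 124, 82, 26] for k=0..6.
12 cycles of lengths [20, 20, 20, 20, 20, 4, 4, 4, 4, 4, 4, 1].
125 − 12 = 113 transpositions; sign(π) = (−1)^113 = -1.
Check: (43/125) = -1 by Zolotarev.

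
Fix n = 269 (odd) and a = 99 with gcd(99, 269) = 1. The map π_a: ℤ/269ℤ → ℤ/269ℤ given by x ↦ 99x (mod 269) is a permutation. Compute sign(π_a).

Trace 70: π^k(70) = [70, 205, 120, 44, 52, 37, 166] for k=0..6.
Decompose π into cycles: lengths [67, 67, 67, 67, 1] (5 cycles, including the fixed point 0).
Σ(ℓ_i−1) = 269−5 = 264; sign = (−1)^264 = +1.
Via Zolotarev, sign(π_{99}) = (99|269) = +1.

+1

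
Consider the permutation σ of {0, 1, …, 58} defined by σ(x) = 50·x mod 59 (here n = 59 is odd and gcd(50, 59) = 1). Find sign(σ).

Start at x=8: 8 → 46 → 58 → 9 → 37 → 21 → 47 → … (one orbit).
Cycle type of π: 58 + 1; total 2 cycles.
2 cycles on 59: each ℓ→(−1)^(ℓ−1), product (−1)^57 = -1.
Check: (50/59) = -1 by Zolotarev.

-1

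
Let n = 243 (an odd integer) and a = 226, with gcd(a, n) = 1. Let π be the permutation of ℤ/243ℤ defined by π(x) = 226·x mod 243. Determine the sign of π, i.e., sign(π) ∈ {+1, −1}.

+1

Orbit of 118 under x↦226x: [118, 181, 82, 64, 127, 28, 10]… (length divides ord_243(226)).
The orbit structure of x ↦ 226x mod 243: 27 orbits of sizes [27, 27, 27, 27, 27, 27, 9, 9, 9, 9, 9, 9, 3, 3, 3, 3, 3, 3, 1, 1, 1, 1, 1, 1, 1, 1, 1].
243 − 27 = 216 transpositions; sign(π) = (−1)^216 = +1.
Check: (226/243) = +1 by Zolotarev.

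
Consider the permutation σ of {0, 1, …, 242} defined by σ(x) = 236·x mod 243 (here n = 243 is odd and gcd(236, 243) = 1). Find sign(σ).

Orbit of 187 under x↦236x: [187, 149, 172, 11, 166, 53, 115]… (length divides ord_243(236)).
Decompose π into cycles: lengths [162, 54, 18, 6, 2, 1] (6 cycles, including the fixed point 0).
Σ(ℓ_i−1) = 243−6 = 237; sign = (−1)^237 = -1.

-1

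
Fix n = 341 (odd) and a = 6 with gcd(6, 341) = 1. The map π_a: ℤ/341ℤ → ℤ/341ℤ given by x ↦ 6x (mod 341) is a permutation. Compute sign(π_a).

Trace 280: π^k(280) = [280, 316, 191, 123, 56, 336, 311] for k=0..6.
17 cycles of lengths [30, 30, 30, 30, 30, 30, 30, 30, 30, 30, 10, 6, 6, 6, 6, 6, 1].
Σ(ℓ_i−1) = 341−17 = 324; sign = (−1)^324 = +1.
The Jacobi symbol (6|341) = +1 (Zolotarev) agrees.

+1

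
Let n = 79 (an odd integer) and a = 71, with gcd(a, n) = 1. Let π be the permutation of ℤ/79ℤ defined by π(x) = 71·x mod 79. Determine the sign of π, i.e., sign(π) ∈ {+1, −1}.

-1

Trace 14: π^k(14) = [14, 46, 27, 21, 69, 1, 71] for k=0..6.
4 cycles of lengths [26, 26, 26, 1].
Σ(ℓ_i−1) = 79−4 = 75; sign = (−1)^75 = -1.
Zolotarev: (71|79) = -1, matching the cycle-count sign.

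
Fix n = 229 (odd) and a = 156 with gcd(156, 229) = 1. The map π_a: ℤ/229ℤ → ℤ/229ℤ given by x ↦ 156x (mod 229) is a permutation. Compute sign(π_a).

-1

Trace 68: π^k(68) = [68, 74, 94, 8, 103, 38, 203] for k=0..6.
Decompose π into cycles: lengths [228, 1] (2 cycles, including the fixed point 0).
n − c = 229 − 2 = 227; sign = (−1)^227 = -1.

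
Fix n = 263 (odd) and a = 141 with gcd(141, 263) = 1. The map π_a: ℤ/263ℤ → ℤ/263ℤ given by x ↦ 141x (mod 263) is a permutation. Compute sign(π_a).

-1

Start at x=157: 157 → 45 → 33 → 182 → 151 → 251 → 149 → … (one orbit).
Cycle type of π: 262 + 1; total 2 cycles.
2 cycles on 263: each ℓ→(−1)^(ℓ−1), product (−1)^261 = -1.
Via Zolotarev, sign(π_{141}) = (141|263) = -1.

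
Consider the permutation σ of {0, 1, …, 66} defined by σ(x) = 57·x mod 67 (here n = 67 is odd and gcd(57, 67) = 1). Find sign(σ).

-1

Start at x=25: 25 → 18 → 21 → 58 → 23 → 38 → 22 → … (one orbit).
The orbit structure of x ↦ 57x mod 67: 2 orbits of sizes [66, 1].
With 2 cycles on 67 points, sign = (−1)^{67−2} = -1.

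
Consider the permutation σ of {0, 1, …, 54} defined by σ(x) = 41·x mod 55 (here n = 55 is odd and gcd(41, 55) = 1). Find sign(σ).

Orbit of 6 under x↦41x: [6, 26, 21, 36, 46, 16, 51]… (length divides ord_55(41)).
Decompose π into cycles: lengths [10, 10, 10, 10, 10, 1, 1, 1, 1, 1] (10 cycles, including the fixed point 0).
Σ(ℓ_i−1) = 55−10 = 45; sign = (−1)^45 = -1.

-1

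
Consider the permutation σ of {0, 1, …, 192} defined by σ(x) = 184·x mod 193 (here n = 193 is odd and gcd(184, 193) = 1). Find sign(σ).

+1

Trace 112: π^k(112) = [112, 150, 1, 184, 81, 43, 192] for k=0..6.
π_184 has 25 disjoint cycles with lengths [8, 8, 8, 8, 8, 8, 8, 8, 8, 8, 8, 8, 8, 8, 8, 8, 8, 8, 8, 8, 8, 8, 8, 8, 1] on {0,…,192}.
25 cycles on 193: each ℓ→(−1)^(ℓ−1), product (−1)^168 = +1.
Check: (184/193) = +1 by Zolotarev.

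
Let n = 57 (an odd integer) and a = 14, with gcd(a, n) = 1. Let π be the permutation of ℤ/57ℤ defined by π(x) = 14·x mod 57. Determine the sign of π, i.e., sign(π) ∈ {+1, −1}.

+1

Trace 16: π^k(16) = [16, 53, 1, 14, 25, 8, 55] for k=0..6.
Decompose π into cycles: lengths [18, 18, 18, 2, 1] (5 cycles, including the fixed point 0).
57 − 5 = 52 transpositions; sign(π) = (−1)^52 = +1.
Via Zolotarev, sign(π_{14}) = (14|57) = +1.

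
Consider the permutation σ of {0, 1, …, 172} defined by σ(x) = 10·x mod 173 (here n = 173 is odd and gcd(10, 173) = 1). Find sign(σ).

+1

Orbit of 96 under x↦10x: [96, 95, 85, 158, 23, 57, 51]… (length divides ord_173(10)).
π_10 has 5 disjoint cycles with lengths [43, 43, 43, 43, 1] on {0,…,172}.
sign(π) = (−1)^{n − #cycles} = (−1)^{173−5} = (−1)^168 = +1.
The Jacobi symbol (10|173) = +1 (Zolotarev) agrees.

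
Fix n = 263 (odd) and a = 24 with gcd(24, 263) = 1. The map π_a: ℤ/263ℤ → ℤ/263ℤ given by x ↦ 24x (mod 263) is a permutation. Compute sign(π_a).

Trace 128: π^k(128) = [128, 179, 88, 8, 192, 137, 132] for k=0..6.
The orbit structure of x ↦ 24x mod 263: 3 orbits of sizes [131, 131, 1].
Σ(ℓ_i−1) = 263−3 = 260; sign = (−1)^260 = +1.
Via Zolotarev, sign(π_{24}) = (24|263) = +1.

+1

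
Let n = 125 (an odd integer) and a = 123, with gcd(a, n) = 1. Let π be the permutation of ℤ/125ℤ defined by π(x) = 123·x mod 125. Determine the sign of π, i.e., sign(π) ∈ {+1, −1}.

Orbit of 6 under x↦123x: [6, 113, 24, 77, 96, 58, 9]… (length divides ord_125(123)).
π_123 has 4 disjoint cycles with lengths [100, 20, 4, 1] on {0,…,124}.
Σ(ℓ_i−1) = 125−4 = 121; sign = (−1)^121 = -1.
Via Zolotarev, sign(π_{123}) = (123|125) = -1.

-1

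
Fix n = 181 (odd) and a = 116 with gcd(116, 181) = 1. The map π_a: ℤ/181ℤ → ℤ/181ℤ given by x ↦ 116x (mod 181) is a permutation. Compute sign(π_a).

+1

Orbit of 65 under x↦116x: [65, 119, 48, 138, 80, 49, 73]… (length divides ord_181(116)).
π_116 has 11 disjoint cycles with lengths [18, 18, 18, 18, 18, 18, 18, 18, 18, 18, 1] on {0,…,180}.
sign(π) = (−1)^{n − #cycles} = (−1)^{181−11} = (−1)^170 = +1.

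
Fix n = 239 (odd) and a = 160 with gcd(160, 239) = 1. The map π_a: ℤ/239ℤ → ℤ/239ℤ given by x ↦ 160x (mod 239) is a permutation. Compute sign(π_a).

+1

Trace 61: π^k(61) = [61, 200, 213, 142, 15, 10, 166] for k=0..6.
Decompose π into cycles: lengths [119, 119, 1] (3 cycles, including the fixed point 0).
3 cycles on 239: each ℓ→(−1)^(ℓ−1), product (−1)^236 = +1.
The Jacobi symbol (160|239) = +1 (Zolotarev) agrees.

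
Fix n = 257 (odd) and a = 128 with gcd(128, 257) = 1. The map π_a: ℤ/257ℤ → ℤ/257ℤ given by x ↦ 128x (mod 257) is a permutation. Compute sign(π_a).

+1

Start at x=1: 1 → 128 → 193 → 32 → 241 → 8 → 253 → … (one orbit).
17 cycles of lengths [16, 16, 16, 16, 16, 16, 16, 16, 16, 16, 16, 16, 16, 16, 16, 16, 1].
sign(π) = (−1)^{n − #cycles} = (−1)^{257−17} = (−1)^240 = +1.
Via Zolotarev, sign(π_{128}) = (128|257) = +1.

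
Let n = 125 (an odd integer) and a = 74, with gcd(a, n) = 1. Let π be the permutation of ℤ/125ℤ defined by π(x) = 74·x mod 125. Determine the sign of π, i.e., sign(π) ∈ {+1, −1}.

+1

Trace 1: π^k(1) = [1, 74, 101, 99, 76, 124, 51] for k=0..6.
The orbit structure of x ↦ 74x mod 125: 23 orbits of sizes [10, 10, 10, 10, 10, 10, 10, 10, 10, 10, 2, 2, 2, 2, 2, 2, 2, 2, 2, 2, 2, 2, 1].
n − c = 125 − 23 = 102; sign = (−1)^102 = +1.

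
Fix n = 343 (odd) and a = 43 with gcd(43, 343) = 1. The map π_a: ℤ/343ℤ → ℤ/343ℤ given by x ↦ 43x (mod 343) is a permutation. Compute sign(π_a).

Start at x=323: 323 → 169 → 64 → 8 → 1 → 43 → 134 → … (one orbit).
π_43 has 19 disjoint cycles with lengths [49, 49, 49, 49, 49, 49, 7, 7, 7, 7, 7, 7, 1, 1, 1, 1, 1, 1, 1] on {0,…,342}.
sign(π) = (−1)^{n − #cycles} = (−1)^{343−19} = (−1)^324 = +1.
The Jacobi symbol (43|343) = +1 (Zolotarev) agrees.

+1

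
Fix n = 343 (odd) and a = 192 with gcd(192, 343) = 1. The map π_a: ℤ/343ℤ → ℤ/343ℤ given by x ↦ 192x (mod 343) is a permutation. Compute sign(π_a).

Start at x=164: 164 → 275 → 321 → 235 → 187 → 232 → 297 → … (one orbit).
Decompose π into cycles: lengths [294, 42, 6, 1] (4 cycles, including the fixed point 0).
343 − 4 = 339 transpositions; sign(π) = (−1)^339 = -1.
Zolotarev: (192|343) = -1, matching the cycle-count sign.

-1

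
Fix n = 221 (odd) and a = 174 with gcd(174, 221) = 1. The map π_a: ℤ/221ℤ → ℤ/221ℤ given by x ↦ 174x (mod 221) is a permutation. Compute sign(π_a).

Orbit of 220 under x↦174x: [220, 47, 1, 174]… (length divides ord_221(174)).
Cycle type of π: 4×55 + 1; total 56 cycles.
n − c = 221 − 56 = 165; sign = (−1)^165 = -1.
Check: (174/221) = -1 by Zolotarev.

-1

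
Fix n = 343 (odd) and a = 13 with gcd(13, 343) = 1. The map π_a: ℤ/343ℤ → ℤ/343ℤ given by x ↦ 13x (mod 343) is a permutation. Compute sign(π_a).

Start at x=111: 111 → 71 → 237 → 337 → 265 → 15 → 195 → … (one orbit).
Cycle type of π: 98×3 + 14×3 + 2×3 + 1; total 10 cycles.
With 10 cycles on 343 points, sign = (−1)^{343−10} = -1.

-1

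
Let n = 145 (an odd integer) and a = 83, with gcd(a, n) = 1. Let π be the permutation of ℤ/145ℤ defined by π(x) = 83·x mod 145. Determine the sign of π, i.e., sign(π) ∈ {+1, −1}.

Start at x=103: 103 → 139 → 82 → 136 → 123 → 59 → 112 → … (one orbit).
Cycle type of π: 28×4 + 7×4 + 4 + 1; total 10 cycles.
Σ(ℓ_i−1) = 145−10 = 135; sign = (−1)^135 = -1.
The Jacobi symbol (83|145) = -1 (Zolotarev) agrees.

-1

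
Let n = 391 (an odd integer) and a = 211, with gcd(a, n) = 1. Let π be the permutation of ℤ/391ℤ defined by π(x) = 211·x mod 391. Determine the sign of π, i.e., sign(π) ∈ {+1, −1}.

Orbit of 128 under x↦211x: [128, 29, 254, 27, 223, 133, 302]… (length divides ord_391(211)).
The orbit structure of x ↦ 211x mod 391: 6 orbits of sizes [176, 176, 16, 11, 11, 1].
sign(π) = (−1)^{n − #cycles} = (−1)^{391−6} = (−1)^385 = -1.
(211|391)_J = -1 (Zolotarev's lemma cross-check).

-1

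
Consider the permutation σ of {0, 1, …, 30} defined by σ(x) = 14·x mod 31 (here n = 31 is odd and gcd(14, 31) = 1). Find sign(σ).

Trace 7: π^k(7) = [7, 5, 8, 19, 18, 4, 25] for k=0..6.
3 cycles of lengths [15, 15, 1].
With 3 cycles on 31 points, sign = (−1)^{31−3} = +1.
Via Zolotarev, sign(π_{14}) = (14|31) = +1.

+1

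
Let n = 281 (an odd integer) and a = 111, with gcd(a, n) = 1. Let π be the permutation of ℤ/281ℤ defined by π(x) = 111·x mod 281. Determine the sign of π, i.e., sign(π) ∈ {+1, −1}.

Trace 273: π^k(273) = [273, 236, 63, 249, 101, 252, 153] for k=0..6.
Decompose π into cycles: lengths [35, 35, 35, 35, 35, 35, 35, 35, 1] (9 cycles, including the fixed point 0).
281 − 9 = 272 transpositions; sign(π) = (−1)^272 = +1.
The Jacobi symbol (111|281) = +1 (Zolotarev) agrees.

+1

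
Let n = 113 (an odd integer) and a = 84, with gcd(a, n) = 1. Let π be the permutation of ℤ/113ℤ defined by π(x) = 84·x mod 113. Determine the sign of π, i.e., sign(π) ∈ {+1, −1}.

Trace 17: π^k(17) = [17, 72, 59, 97, 12, 104, 35] for k=0..6.
2 cycles of lengths [112, 1].
2 cycles on 113: each ℓ→(−1)^(ℓ−1), product (−1)^111 = -1.
(84|113)_J = -1 (Zolotarev's lemma cross-check).

-1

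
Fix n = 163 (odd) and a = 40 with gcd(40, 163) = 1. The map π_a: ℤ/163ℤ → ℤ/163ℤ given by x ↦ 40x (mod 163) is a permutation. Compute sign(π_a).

Start at x=38: 38 → 53 → 1 → 40 → 133 → 104 → 85 → … (one orbit).
Decompose π into cycles: lengths [9, 9, 9, 9, 9, 9, 9, 9, 9, 9, 9, 9, 9, 9, 9, 9, 9, 9, 1] (19 cycles, including the fixed point 0).
sign(π) = (−1)^{n − #cycles} = (−1)^{163−19} = (−1)^144 = +1.
(40|163)_J = +1 (Zolotarev's lemma cross-check).

+1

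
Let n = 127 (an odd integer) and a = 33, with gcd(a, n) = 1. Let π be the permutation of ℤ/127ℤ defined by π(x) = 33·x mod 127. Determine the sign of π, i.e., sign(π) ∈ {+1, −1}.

Trace 38: π^k(38) = [38, 111, 107, 102, 64, 80, 100] for k=0..6.
Decompose π into cycles: lengths [42, 42, 42, 1] (4 cycles, including the fixed point 0).
127 − 4 = 123 transpositions; sign(π) = (−1)^123 = -1.

-1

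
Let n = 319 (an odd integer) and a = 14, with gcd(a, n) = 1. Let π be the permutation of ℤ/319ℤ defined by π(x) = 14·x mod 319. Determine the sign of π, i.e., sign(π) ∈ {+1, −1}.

Orbit of 279 under x↦14x: [279, 78, 135, 295, 302, 81, 177]… (length divides ord_319(14)).
6 cycles of lengths [140, 140, 28, 5, 5, 1].
n − c = 319 − 6 = 313; sign = (−1)^313 = -1.

-1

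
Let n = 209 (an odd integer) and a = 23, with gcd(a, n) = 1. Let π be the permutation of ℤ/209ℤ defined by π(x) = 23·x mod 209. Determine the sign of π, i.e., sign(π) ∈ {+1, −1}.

Trace 177: π^k(177) = [177, 100, 1, 23, 111, 45, 199] for k=0..6.
Decompose π into cycles: lengths [9, 9, 9, 9, 9, 9, 9, 9, 9, 9, 9, 9, 9, 9, 9, 9, 9, 9, 9, 9, 9, 9, 1, 1, 1, 1, 1, 1, 1, 1, 1, 1, 1] (33 cycles, including the fixed point 0).
209 − 33 = 176 transpositions; sign(π) = (−1)^176 = +1.

+1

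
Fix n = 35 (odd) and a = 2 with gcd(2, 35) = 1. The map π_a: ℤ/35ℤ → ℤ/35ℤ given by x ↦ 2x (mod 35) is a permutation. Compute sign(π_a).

-1

Orbit of 1 under x↦2x: [1, 2, 4, 8, 16, 32, 29]… (length divides ord_35(2)).
Cycle lengths of π_2 on ℤ/35ℤ: [12, 12, 4, 3, 3, 1]; 6 cycles in total.
n − c = 35 − 6 = 29; sign = (−1)^29 = -1.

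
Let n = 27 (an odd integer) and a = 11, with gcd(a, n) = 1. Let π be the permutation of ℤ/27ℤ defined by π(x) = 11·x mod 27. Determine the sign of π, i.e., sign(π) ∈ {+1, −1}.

Trace 14: π^k(14) = [14, 19, 20, 4, 17, 25, 5] for k=0..6.
4 cycles of lengths [18, 6, 2, 1].
Σ(ℓ_i−1) = 27−4 = 23; sign = (−1)^23 = -1.
(11|27)_J = -1 (Zolotarev's lemma cross-check).

-1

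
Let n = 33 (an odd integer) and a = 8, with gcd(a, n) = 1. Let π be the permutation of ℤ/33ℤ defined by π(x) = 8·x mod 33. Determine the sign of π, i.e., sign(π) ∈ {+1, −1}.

+1

Trace 29: π^k(29) = [29, 1, 8, 31, 17, 4, 32] for k=0..6.
5 cycles of lengths [10, 10, 10, 2, 1].
n − c = 33 − 5 = 28; sign = (−1)^28 = +1.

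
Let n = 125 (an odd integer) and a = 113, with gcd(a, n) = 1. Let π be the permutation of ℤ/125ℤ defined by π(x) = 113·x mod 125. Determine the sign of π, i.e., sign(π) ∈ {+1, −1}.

-1

Start at x=26: 26 → 63 → 119 → 72 → 11 → 118 → 84 → … (one orbit).
Cycle lengths of π_113 on ℤ/125ℤ: [100, 20, 4, 1]; 4 cycles in total.
With 4 cycles on 125 points, sign = (−1)^{125−4} = -1.
Zolotarev: (113|125) = -1, matching the cycle-count sign.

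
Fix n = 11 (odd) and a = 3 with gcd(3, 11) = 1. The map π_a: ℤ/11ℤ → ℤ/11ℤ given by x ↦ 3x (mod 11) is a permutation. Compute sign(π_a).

Start at x=5: 5 → 4 → 1 → 3 → 9 → 5 (one orbit).
Decompose π into cycles: lengths [5, 5, 1] (3 cycles, including the fixed point 0).
Σ(ℓ_i−1) = 11−3 = 8; sign = (−1)^8 = +1.
The Jacobi symbol (3|11) = +1 (Zolotarev) agrees.

+1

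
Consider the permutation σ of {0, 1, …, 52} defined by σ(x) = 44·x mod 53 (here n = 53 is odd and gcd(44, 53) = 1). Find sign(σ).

Orbit of 24 under x↦44x: [24, 49, 36, 47, 1, 44, 28]… (length divides ord_53(44)).
5 cycles of lengths [13, 13, 13, 13, 1].
With 5 cycles on 53 points, sign = (−1)^{53−5} = +1.
Via Zolotarev, sign(π_{44}) = (44|53) = +1.

+1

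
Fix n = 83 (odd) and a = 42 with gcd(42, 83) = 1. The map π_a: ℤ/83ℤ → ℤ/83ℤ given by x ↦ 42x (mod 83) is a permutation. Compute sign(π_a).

-1

Orbit of 17 under x↦42x: [17, 50, 25, 54, 27, 55, 69]… (length divides ord_83(42)).
Cycle lengths of π_42 on ℤ/83ℤ: [82, 1]; 2 cycles in total.
sign(π) = (−1)^{n − #cycles} = (−1)^{83−2} = (−1)^81 = -1.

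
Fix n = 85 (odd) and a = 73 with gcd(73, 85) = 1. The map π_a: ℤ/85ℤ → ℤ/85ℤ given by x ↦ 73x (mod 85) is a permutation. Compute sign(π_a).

Start at x=7: 7 → 1 → 73 → 59 → 57 → 81 → 48 → … (one orbit).
Decompose π into cycles: lengths [16, 16, 16, 16, 16, 4, 1] (7 cycles, including the fixed point 0).
Σ(ℓ_i−1) = 85−7 = 78; sign = (−1)^78 = +1.
Zolotarev: (73|85) = +1, matching the cycle-count sign.

+1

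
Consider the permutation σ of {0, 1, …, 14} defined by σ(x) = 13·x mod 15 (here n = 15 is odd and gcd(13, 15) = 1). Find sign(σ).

-1

Orbit of 1 under x↦13x: [1, 13, 4, 7]… (length divides ord_15(13)).
π_13 has 6 disjoint cycles with lengths [4, 4, 4, 1, 1, 1] on {0,…,14}.
15 − 6 = 9 transpositions; sign(π) = (−1)^9 = -1.
The Jacobi symbol (13|15) = -1 (Zolotarev) agrees.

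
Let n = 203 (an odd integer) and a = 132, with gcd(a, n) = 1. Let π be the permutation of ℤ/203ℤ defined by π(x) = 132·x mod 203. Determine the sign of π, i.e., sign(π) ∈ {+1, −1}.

-1

Start at x=139: 139 → 78 → 146 → 190 → 111 → 36 → 83 → … (one orbit).
The orbit structure of x ↦ 132x mod 203: 20 orbits of sizes [14, 14, 14, 14, 14, 14, 14, 14, 14, 14, 14, 14, 7, 7, 7, 7, 2, 2, 2, 1].
203 − 20 = 183 transpositions; sign(π) = (−1)^183 = -1.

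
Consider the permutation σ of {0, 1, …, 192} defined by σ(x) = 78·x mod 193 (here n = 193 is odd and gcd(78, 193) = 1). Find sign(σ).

Orbit of 169 under x↦78x: [169, 58, 85, 68, 93, 113, 129]… (length divides ord_193(78)).
Decompose π into cycles: lengths [192, 1] (2 cycles, including the fixed point 0).
Σ(ℓ_i−1) = 193−2 = 191; sign = (−1)^191 = -1.
(78|193)_J = -1 (Zolotarev's lemma cross-check).

-1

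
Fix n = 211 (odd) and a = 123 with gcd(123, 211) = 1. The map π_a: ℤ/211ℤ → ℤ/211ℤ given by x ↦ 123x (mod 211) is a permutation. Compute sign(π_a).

+1

Trace 58: π^k(58) = [58, 171, 144, 199, 1, 123, 148] for k=0..6.
π_123 has 31 disjoint cycles with lengths [7, 7, 7, 7, 7, 7, 7, 7, 7, 7, 7, 7, 7, 7, 7, 7, 7, 7, 7, 7, 7, 7, 7, 7, 7, 7, 7, 7, 7, 7, 1] on {0,…,210}.
31 cycles on 211: each ℓ→(−1)^(ℓ−1), product (−1)^180 = +1.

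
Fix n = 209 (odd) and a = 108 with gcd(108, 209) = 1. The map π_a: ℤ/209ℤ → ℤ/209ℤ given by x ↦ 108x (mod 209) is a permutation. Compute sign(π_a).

Trace 169: π^k(169) = [169, 69, 137, 166, 163, 48, 168] for k=0..6.
6 cycles of lengths [90, 90, 18, 5, 5, 1].
209 − 6 = 203 transpositions; sign(π) = (−1)^203 = -1.
(108|209)_J = -1 (Zolotarev's lemma cross-check).

-1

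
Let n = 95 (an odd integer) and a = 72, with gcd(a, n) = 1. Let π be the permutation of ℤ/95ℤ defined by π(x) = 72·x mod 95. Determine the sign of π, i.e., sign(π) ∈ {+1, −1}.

+1

Trace 27: π^k(27) = [27, 44, 33, 1, 72, 54, 88] for k=0..6.
Cycle type of π: 36×2 + 18 + 4 + 1; total 5 cycles.
With 5 cycles on 95 points, sign = (−1)^{95−5} = +1.
The Jacobi symbol (72|95) = +1 (Zolotarev) agrees.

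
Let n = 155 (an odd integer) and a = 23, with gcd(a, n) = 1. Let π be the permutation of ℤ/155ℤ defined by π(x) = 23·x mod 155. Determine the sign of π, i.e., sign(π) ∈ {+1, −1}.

Trace 16: π^k(16) = [16, 58, 94, 147, 126, 108, 4] for k=0..6.
Cycle lengths of π_23 on ℤ/155ℤ: [20, 20, 20, 20, 20, 20, 10, 10, 10, 4, 1]; 11 cycles in total.
155 − 11 = 144 transpositions; sign(π) = (−1)^144 = +1.

+1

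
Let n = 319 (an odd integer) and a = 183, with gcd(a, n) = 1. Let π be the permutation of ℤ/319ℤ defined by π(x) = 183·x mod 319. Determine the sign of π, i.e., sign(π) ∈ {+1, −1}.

Start at x=35: 35 → 25 → 109 → 169 → 303 → 262 → 96 → … (one orbit).
π_183 has 8 disjoint cycles with lengths [70, 70, 70, 70, 14, 14, 10, 1] on {0,…,318}.
n − c = 319 − 8 = 311; sign = (−1)^311 = -1.
The Jacobi symbol (183|319) = -1 (Zolotarev) agrees.

-1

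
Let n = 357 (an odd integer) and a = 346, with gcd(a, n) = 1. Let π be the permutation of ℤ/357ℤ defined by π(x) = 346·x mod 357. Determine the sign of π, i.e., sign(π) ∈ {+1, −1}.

Start at x=139: 139 → 256 → 40 → 274 → 199 → 310 → 160 → … (one orbit).
Decompose π into cycles: lengths [48, 48, 48, 48, 48, 48, 16, 16, 16, 6, 6, 6, 1, 1, 1] (15 cycles, including the fixed point 0).
357 − 15 = 342 transpositions; sign(π) = (−1)^342 = +1.
Via Zolotarev, sign(π_{346}) = (346|357) = +1.

+1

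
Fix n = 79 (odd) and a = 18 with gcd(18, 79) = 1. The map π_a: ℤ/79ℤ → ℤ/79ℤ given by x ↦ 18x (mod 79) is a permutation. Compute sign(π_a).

+1

Orbit of 21 under x↦18x: [21, 62, 10, 22, 1, 18, 8]… (length divides ord_79(18)).
Decompose π into cycles: lengths [13, 13, 13, 13, 13, 13, 1] (7 cycles, including the fixed point 0).
With 7 cycles on 79 points, sign = (−1)^{79−7} = +1.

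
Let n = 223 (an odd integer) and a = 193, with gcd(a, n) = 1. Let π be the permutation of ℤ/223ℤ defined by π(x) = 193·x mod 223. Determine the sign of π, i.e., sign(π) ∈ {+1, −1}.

Orbit of 54 under x↦193x: [54, 164, 209, 197, 111, 15, 219]… (length divides ord_223(193)).
Decompose π into cycles: lengths [74, 74, 74, 1] (4 cycles, including the fixed point 0).
4 cycles on 223: each ℓ→(−1)^(ℓ−1), product (−1)^219 = -1.
The Jacobi symbol (193|223) = -1 (Zolotarev) agrees.

-1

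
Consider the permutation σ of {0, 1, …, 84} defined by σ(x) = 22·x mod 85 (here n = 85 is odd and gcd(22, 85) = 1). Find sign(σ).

Trace 28: π^k(28) = [28, 21, 37, 49, 58, 1, 22] for k=0..6.
π_22 has 7 disjoint cycles with lengths [16, 16, 16, 16, 16, 4, 1] on {0,…,84}.
85 − 7 = 78 transpositions; sign(π) = (−1)^78 = +1.
Via Zolotarev, sign(π_{22}) = (22|85) = +1.

+1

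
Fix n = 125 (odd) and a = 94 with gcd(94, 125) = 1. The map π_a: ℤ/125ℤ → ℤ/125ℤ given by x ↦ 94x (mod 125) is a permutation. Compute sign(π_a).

Trace 76: π^k(76) = [76, 19, 36, 9, 96, 24, 6] for k=0..6.
The orbit structure of x ↦ 94x mod 125: 7 orbits of sizes [50, 50, 10, 10, 2, 2, 1].
125 − 7 = 118 transpositions; sign(π) = (−1)^118 = +1.
(94|125)_J = +1 (Zolotarev's lemma cross-check).

+1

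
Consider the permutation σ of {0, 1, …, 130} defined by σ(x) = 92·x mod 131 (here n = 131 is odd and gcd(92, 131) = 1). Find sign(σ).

Orbit of 47 under x↦92x: [47, 1, 92, 80, 24, 112, 86]… (length divides ord_131(92)).
π_92 has 6 disjoint cycles with lengths [26, 26, 26, 26, 26, 1] on {0,…,130}.
sign(π) = (−1)^{n − #cycles} = (−1)^{131−6} = (−1)^125 = -1.

-1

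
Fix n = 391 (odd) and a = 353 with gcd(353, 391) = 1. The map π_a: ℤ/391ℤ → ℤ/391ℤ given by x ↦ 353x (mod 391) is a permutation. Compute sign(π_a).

Start at x=302: 302 → 254 → 123 → 18 → 98 → 186 → 361 → … (one orbit).
Cycle lengths of π_353 on ℤ/391ℤ: [44, 44, 44, 44, 44, 44, 44, 44, 11, 11, 4, 4, 4, 4, 1]; 15 cycles in total.
15 cycles on 391: each ℓ→(−1)^(ℓ−1), product (−1)^376 = +1.
Check: (353/391) = +1 by Zolotarev.

+1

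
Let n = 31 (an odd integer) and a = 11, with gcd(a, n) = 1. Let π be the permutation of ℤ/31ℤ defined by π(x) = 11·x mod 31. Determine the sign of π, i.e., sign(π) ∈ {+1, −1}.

-1

Start at x=2: 2 → 22 → 25 → 27 → 18 → 12 → 8 → … (one orbit).
2 cycles of lengths [30, 1].
Σ(ℓ_i−1) = 31−2 = 29; sign = (−1)^29 = -1.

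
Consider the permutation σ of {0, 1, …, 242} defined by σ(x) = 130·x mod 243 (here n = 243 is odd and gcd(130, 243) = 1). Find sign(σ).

+1

Orbit of 97 under x↦130x: [97, 217, 22, 187, 10, 85, 115]… (length divides ord_243(130)).
Decompose π into cycles: lengths [81, 81, 27, 27, 9, 9, 3, 3, 1, 1, 1] (11 cycles, including the fixed point 0).
sign(π) = (−1)^{n − #cycles} = (−1)^{243−11} = (−1)^232 = +1.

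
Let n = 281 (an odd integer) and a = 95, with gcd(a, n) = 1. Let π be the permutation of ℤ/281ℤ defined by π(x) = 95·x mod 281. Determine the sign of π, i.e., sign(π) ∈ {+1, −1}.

-1

Trace 209: π^k(209) = [209, 185, 153, 204, 272, 269, 265] for k=0..6.
Cycle lengths of π_95 on ℤ/281ℤ: [280, 1]; 2 cycles in total.
2 cycles on 281: each ℓ→(−1)^(ℓ−1), product (−1)^279 = -1.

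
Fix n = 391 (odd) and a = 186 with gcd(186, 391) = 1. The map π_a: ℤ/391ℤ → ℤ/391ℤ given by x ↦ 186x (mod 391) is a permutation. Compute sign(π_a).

+1

Start at x=52: 52 → 288 → 1 → 186 → 188 → 169 → 154 → … (one orbit).
27 cycles of lengths [22, 22, 22, 22, 22, 22, 22, 22, 22, 22, 22, 22, 22, 22, 22, 22, 11, 11, 2, 2, 2, 2, 2, 2, 2, 2, 1].
With 27 cycles on 391 points, sign = (−1)^{391−27} = +1.
(186|391)_J = +1 (Zolotarev's lemma cross-check).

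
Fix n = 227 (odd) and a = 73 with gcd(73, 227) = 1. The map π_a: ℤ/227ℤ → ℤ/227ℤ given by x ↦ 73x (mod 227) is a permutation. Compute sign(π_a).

+1

Trace 221: π^k(221) = [221, 16, 33, 139, 159, 30, 147] for k=0..6.
Decompose π into cycles: lengths [113, 113, 1] (3 cycles, including the fixed point 0).
n − c = 227 − 3 = 224; sign = (−1)^224 = +1.
(73|227)_J = +1 (Zolotarev's lemma cross-check).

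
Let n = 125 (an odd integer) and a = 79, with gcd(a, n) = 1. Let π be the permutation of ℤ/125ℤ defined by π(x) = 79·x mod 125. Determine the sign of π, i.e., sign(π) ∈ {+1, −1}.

Trace 1: π^k(1) = [1, 79, 116, 39, 81, 24, 21] for k=0..6.
Decompose π into cycles: lengths [50, 50, 10, 10, 2, 2, 1] (7 cycles, including the fixed point 0).
7 cycles on 125: each ℓ→(−1)^(ℓ−1), product (−1)^118 = +1.
The Jacobi symbol (79|125) = +1 (Zolotarev) agrees.

+1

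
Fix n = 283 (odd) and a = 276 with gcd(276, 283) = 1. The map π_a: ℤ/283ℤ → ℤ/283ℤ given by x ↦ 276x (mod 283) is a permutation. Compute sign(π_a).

Trace 48: π^k(48) = [48, 230, 88, 233, 67, 97, 170] for k=0..6.
Cycle type of π: 282 + 1; total 2 cycles.
2 cycles on 283: each ℓ→(−1)^(ℓ−1), product (−1)^281 = -1.
Zolotarev: (276|283) = -1, matching the cycle-count sign.

-1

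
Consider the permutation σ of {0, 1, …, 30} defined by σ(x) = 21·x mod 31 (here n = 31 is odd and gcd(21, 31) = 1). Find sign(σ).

Start at x=29: 29 → 20 → 17 → 16 → 26 → 19 → 27 → … (one orbit).
2 cycles of lengths [30, 1].
Σ(ℓ_i−1) = 31−2 = 29; sign = (−1)^29 = -1.

-1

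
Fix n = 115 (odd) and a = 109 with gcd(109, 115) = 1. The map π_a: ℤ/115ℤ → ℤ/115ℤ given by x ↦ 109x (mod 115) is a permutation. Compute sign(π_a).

Orbit of 44 under x↦109x: [44, 81, 89, 41, 99, 96, 114]… (length divides ord_115(109)).
Cycle type of π: 22×5 + 2×2 + 1; total 8 cycles.
sign(π) = (−1)^{n − #cycles} = (−1)^{115−8} = (−1)^107 = -1.
Zolotarev: (109|115) = -1, matching the cycle-count sign.

-1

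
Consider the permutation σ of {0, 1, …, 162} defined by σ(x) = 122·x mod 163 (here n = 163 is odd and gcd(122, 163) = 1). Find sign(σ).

-1

Orbit of 3 under x↦122x: [3, 40, 153, 84, 142, 46, 70]… (length divides ord_163(122)).
Cycle type of π: 162 + 1; total 2 cycles.
2 cycles on 163: each ℓ→(−1)^(ℓ−1), product (−1)^161 = -1.
Zolotarev: (122|163) = -1, matching the cycle-count sign.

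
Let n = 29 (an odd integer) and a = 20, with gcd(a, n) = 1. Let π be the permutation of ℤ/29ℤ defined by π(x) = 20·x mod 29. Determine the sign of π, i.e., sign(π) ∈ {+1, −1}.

+1

Orbit of 24 under x↦20x: [24, 16, 1, 20, 23, 25, 7]… (length divides ord_29(20)).
Cycle type of π: 7×4 + 1; total 5 cycles.
With 5 cycles on 29 points, sign = (−1)^{29−5} = +1.
(20|29)_J = +1 (Zolotarev's lemma cross-check).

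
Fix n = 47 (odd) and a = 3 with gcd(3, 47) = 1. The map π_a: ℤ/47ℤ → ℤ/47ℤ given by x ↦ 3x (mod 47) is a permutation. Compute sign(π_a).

Trace 14: π^k(14) = [14, 42, 32, 2, 6, 18, 7] for k=0..6.
The orbit structure of x ↦ 3x mod 47: 3 orbits of sizes [23, 23, 1].
47 − 3 = 44 transpositions; sign(π) = (−1)^44 = +1.

+1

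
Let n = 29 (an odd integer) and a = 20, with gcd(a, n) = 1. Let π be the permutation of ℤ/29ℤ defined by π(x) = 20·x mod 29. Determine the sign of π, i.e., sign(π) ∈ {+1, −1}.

Trace 25: π^k(25) = [25, 7, 24, 16, 1, 20, 23] for k=0..6.
π_20 has 5 disjoint cycles with lengths [7, 7, 7, 7, 1] on {0,…,28}.
29 − 5 = 24 transpositions; sign(π) = (−1)^24 = +1.
The Jacobi symbol (20|29) = +1 (Zolotarev) agrees.

+1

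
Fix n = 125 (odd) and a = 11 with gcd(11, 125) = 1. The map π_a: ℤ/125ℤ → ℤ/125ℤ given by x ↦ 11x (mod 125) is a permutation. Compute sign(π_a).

+1

Trace 116: π^k(116) = [116, 26, 36, 21, 106, 41, 76] for k=0..6.
Decompose π into cycles: lengths [25, 25, 25, 25, 5, 5, 5, 5, 1, 1, 1, 1, 1] (13 cycles, including the fixed point 0).
n − c = 125 − 13 = 112; sign = (−1)^112 = +1.
Check: (11/125) = +1 by Zolotarev.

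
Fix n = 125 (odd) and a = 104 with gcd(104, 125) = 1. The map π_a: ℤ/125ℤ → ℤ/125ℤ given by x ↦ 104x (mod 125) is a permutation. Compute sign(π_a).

+1

Trace 16: π^k(16) = [16, 39, 56, 74, 71, 9, 61] for k=0..6.
Cycle type of π: 50×2 + 10×2 + 2×2 + 1; total 7 cycles.
sign(π) = (−1)^{n − #cycles} = (−1)^{125−7} = (−1)^118 = +1.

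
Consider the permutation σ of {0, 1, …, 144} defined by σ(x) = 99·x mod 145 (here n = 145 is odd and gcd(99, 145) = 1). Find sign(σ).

-1

Trace 1: π^k(1) = [1, 99, 86, 104] for k=0..3.
Cycle lengths of π_99 on ℤ/145ℤ: [4, 4, 4, 4, 4, 4, 4, 4, 4, 4, 4, 4, 4, 4, 4, 4, 4, 4, 4, 4, 4, 4, 4, 4, 4, 4, 4, 4, 4, 4, 4, 4, 4, 4, 4, 2, 2, 1]; 38 cycles in total.
sign(π) = (−1)^{n − #cycles} = (−1)^{145−38} = (−1)^107 = -1.
(99|145)_J = -1 (Zolotarev's lemma cross-check).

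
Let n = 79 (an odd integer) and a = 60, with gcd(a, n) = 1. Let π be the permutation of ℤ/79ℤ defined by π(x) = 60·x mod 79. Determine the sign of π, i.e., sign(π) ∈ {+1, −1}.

-1

Start at x=47: 47 → 55 → 61 → 26 → 59 → 64 → 48 → … (one orbit).
Cycle lengths of π_60 on ℤ/79ℤ: [78, 1]; 2 cycles in total.
79 − 2 = 77 transpositions; sign(π) = (−1)^77 = -1.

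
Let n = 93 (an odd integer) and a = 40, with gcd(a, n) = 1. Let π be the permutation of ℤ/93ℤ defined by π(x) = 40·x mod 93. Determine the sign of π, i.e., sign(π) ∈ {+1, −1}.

+1

Orbit of 16 under x↦40x: [16, 82, 25, 70, 10, 28, 4]… (length divides ord_93(40)).
The orbit structure of x ↦ 40x mod 93: 9 orbits of sizes [15, 15, 15, 15, 15, 15, 1, 1, 1].
9 cycles on 93: each ℓ→(−1)^(ℓ−1), product (−1)^84 = +1.
Via Zolotarev, sign(π_{40}) = (40|93) = +1.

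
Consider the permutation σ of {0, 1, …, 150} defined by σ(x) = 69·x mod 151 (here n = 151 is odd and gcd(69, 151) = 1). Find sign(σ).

+1

Start at x=105: 105 → 148 → 95 → 62 → 50 → 128 → 74 → … (one orbit).
Decompose π into cycles: lengths [75, 75, 1] (3 cycles, including the fixed point 0).
n − c = 151 − 3 = 148; sign = (−1)^148 = +1.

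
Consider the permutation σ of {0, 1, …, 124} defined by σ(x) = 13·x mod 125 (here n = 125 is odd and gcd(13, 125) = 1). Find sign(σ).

-1

Trace 113: π^k(113) = [113, 94, 97, 11, 18, 109, 42] for k=0..6.
The orbit structure of x ↦ 13x mod 125: 4 orbits of sizes [100, 20, 4, 1].
n − c = 125 − 4 = 121; sign = (−1)^121 = -1.
Via Zolotarev, sign(π_{13}) = (13|125) = -1.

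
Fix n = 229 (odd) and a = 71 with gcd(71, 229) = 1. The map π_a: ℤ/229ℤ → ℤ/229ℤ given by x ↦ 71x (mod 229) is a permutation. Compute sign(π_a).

Start at x=178: 178 → 43 → 76 → 129 → 228 → 158 → 226 → … (one orbit).
The orbit structure of x ↦ 71x mod 229: 3 orbits of sizes [114, 114, 1].
Σ(ℓ_i−1) = 229−3 = 226; sign = (−1)^226 = +1.
Zolotarev: (71|229) = +1, matching the cycle-count sign.

+1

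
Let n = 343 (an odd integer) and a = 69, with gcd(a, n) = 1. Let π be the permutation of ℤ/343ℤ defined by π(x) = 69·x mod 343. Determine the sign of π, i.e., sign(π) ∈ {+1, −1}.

-1

Orbit of 83 under x↦69x: [83, 239, 27, 148, 265, 106, 111]… (length divides ord_343(69)).
Decompose π into cycles: lengths [98, 98, 98, 14, 14, 14, 2, 2, 2, 1] (10 cycles, including the fixed point 0).
343 − 10 = 333 transpositions; sign(π) = (−1)^333 = -1.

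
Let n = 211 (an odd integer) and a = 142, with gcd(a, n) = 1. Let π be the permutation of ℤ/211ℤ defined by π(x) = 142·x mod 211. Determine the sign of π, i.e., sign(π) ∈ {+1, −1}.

-1

Trace 36: π^k(36) = [36, 48, 64, 15, 20, 97, 59] for k=0..6.
2 cycles of lengths [210, 1].
n − c = 211 − 2 = 209; sign = (−1)^209 = -1.
Zolotarev: (142|211) = -1, matching the cycle-count sign.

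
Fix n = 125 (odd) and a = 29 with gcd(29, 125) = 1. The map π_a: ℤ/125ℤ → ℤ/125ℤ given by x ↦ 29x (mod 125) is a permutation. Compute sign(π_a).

+1

Orbit of 94 under x↦29x: [94, 101, 54, 66, 39, 6, 49]… (length divides ord_125(29)).
Decompose π into cycles: lengths [50, 50, 10, 10, 2, 2, 1] (7 cycles, including the fixed point 0).
n − c = 125 − 7 = 118; sign = (−1)^118 = +1.
Via Zolotarev, sign(π_{29}) = (29|125) = +1.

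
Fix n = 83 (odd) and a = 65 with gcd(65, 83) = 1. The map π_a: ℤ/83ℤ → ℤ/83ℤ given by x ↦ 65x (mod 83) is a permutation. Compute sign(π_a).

Orbit of 68 under x↦65x: [68, 21, 37, 81, 36, 16, 44]… (length divides ord_83(65)).
Decompose π into cycles: lengths [41, 41, 1] (3 cycles, including the fixed point 0).
sign(π) = (−1)^{n − #cycles} = (−1)^{83−3} = (−1)^80 = +1.

+1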